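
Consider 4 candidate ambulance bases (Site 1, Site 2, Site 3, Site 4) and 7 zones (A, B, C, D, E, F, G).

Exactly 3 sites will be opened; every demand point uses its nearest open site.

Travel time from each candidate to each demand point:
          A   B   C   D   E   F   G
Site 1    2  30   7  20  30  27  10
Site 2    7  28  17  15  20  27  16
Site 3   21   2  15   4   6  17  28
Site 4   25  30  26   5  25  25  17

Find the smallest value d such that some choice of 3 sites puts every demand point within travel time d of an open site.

Open {Site 1, Site 2, Site 3}.
  Farthest demand point is F at travel time 17 (to Site 3); all others are ≤ 17.
With {Site 1, Site 3, Site 4} the worst case is 17.
With {Site 2, Site 3, Site 4} the worst case is 17.
No size-3 selection achieves below 17.

17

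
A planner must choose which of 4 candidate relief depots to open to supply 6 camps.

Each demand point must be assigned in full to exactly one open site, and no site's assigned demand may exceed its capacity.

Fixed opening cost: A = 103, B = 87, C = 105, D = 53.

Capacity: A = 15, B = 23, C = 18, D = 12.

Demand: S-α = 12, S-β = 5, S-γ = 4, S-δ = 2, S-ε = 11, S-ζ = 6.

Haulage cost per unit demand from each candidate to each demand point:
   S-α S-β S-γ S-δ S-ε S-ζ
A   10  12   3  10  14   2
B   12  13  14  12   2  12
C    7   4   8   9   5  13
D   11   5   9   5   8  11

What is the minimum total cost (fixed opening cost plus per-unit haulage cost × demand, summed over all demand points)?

Open {A, B, C}; cheapest assignment that respects the capacities:
  A (cap 15, load 12): S-γ, S-δ, S-ζ — cost 4×3 + 2×10 + 6×2 = 44
  B (cap 23, load 11): S-ε — cost 11×2 = 22
  C (cap 18, load 17): S-α, S-β — cost 12×7 + 5×4 = 104
  Shipping 170, fixed 295 → total 465.
  Any other capacity-feasible assignment to {A, B, C} ships for at least 170.
Compare {A, B, D}: its best feasible assignment gives total 468.
Compare {B, C}: its best feasible assignment gives total 470.
Every other set of open sites that can feasibly serve all demand totals ≥ 468 even under its best assignment. Minimum: 465.

465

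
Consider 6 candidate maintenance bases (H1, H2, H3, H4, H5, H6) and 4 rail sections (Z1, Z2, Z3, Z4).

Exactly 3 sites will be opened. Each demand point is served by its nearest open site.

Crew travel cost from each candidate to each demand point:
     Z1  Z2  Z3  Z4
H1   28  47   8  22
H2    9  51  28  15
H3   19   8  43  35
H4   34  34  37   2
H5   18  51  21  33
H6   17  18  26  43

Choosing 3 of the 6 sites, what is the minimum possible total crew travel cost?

Open {H1, H3, H4}.
  Z1→H3 19, Z2→H3 8, Z3→H1 8, Z4→H4 2  ⇒ total 37.
Compare {H1, H2, H3}: total 40.
Compare {H1, H4, H6}: total 45.
No size-3 selection does better; minimum is 37.

37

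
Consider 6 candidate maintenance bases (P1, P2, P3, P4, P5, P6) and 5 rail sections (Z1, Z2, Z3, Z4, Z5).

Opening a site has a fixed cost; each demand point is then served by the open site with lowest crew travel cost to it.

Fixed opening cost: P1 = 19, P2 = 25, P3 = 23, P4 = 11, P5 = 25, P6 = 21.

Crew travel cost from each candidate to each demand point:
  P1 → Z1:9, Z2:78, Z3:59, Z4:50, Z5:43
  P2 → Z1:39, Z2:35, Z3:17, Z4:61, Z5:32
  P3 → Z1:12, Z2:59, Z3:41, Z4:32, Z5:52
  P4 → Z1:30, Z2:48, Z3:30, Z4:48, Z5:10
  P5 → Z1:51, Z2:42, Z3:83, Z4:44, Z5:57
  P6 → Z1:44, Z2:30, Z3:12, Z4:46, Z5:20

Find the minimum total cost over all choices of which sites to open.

150

Open {P3, P6}: assign each demand point to its cheapest open site.
  Z1→P3 12, Z2→P6 30, Z3→P6 12, Z4→P3 32, Z5→P6 20
  crew travel cost 106, fixed 44 → total 150.
Compare {P3, P4, P6}: crew travel cost 96 + fixed 55 = 151.
Compare {P1, P6}: crew travel cost 117 + fixed 40 = 157.
Compare {P1, P4, P6}: crew travel cost 107 + fixed 51 = 158.
All other subsets cost ≥ 151. Minimum total cost: 150.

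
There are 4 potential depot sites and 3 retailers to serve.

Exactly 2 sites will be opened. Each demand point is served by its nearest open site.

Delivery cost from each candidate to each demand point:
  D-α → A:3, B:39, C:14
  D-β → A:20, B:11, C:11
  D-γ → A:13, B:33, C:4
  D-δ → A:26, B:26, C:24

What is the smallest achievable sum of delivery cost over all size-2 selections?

25

Open {D-α, D-β}.
  A→D-α 3, B→D-β 11, C→D-β 11  ⇒ total 25.
Compare {D-β, D-γ}: total 28.
Compare {D-α, D-γ}: total 40.
No size-2 selection does better; minimum is 25.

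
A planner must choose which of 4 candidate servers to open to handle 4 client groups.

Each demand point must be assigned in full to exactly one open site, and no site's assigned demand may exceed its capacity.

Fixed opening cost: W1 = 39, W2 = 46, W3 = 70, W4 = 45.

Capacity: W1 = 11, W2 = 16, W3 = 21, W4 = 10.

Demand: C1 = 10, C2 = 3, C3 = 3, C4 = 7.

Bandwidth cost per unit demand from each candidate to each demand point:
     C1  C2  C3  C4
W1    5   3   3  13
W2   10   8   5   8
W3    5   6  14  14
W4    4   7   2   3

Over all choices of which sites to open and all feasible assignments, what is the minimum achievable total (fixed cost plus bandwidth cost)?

Open {W3, W4}; cheapest assignment that respects the capacities:
  W3 (cap 21, load 13): C1, C2 — cost 10×5 + 3×6 = 68
  W4 (cap 10, load 10): C3, C4 — cost 3×2 + 7×3 = 27
  Shipping 95, fixed 115 → total 210.
  Any other capacity-feasible assignment to {W3, W4} ships for at least 95.
Compare {W2, W4}: its best feasible assignment gives total 226.
Compare {W1, W2}: its best feasible assignment gives total 230.
Every other set of open sites that can feasibly serve all demand totals ≥ 226 even under its best assignment. Minimum: 210.

210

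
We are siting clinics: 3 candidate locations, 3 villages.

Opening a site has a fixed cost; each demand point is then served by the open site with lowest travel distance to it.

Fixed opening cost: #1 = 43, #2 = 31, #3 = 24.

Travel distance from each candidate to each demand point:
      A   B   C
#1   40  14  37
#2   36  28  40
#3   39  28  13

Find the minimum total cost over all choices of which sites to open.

104

Open {#3}: assign each demand point to its cheapest open site.
  A→#3 39, B→#3 28, C→#3 13
  travel distance 80, fixed 24 → total 104.
Compare {#2, #3}: travel distance 77 + fixed 55 = 132.
Compare {#1, #3}: travel distance 66 + fixed 67 = 133.
Compare {#1}: travel distance 91 + fixed 43 = 134.
All other subsets cost ≥ 132. Minimum total cost: 104.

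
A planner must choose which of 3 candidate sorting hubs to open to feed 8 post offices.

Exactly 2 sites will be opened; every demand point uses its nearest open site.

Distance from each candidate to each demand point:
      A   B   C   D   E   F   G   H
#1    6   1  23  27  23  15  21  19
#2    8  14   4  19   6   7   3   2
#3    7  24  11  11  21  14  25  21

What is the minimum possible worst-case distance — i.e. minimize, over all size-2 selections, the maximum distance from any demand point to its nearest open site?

14

Open {#2, #3}.
  Farthest demand point is B at distance 14 (to #2); all others are ≤ 14.
With {#1, #2} the worst case is 19.
With {#1, #3} the worst case is 21.
No size-2 selection achieves below 14.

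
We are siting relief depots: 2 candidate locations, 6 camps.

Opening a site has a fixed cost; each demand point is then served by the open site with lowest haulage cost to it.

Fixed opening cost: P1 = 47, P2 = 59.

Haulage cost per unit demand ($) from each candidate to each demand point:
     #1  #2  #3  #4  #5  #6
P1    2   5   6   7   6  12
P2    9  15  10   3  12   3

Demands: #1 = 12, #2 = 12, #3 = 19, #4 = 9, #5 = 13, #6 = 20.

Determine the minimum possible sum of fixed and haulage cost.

Open {P1, P2}: assign each demand point to its cheapest open site.
  #1→P1 12×2=24, #2→P1 12×5=60, #3→P1 19×6=114, #4→P2 9×3=27, #5→P1 13×6=78, #6→P2 20×3=60
  haulage cost 363, fixed 106 → total 469.
Compare {P1}: haulage cost 579 + fixed 47 = 626.
Compare {P2}: haulage cost 721 + fixed 59 = 780.

469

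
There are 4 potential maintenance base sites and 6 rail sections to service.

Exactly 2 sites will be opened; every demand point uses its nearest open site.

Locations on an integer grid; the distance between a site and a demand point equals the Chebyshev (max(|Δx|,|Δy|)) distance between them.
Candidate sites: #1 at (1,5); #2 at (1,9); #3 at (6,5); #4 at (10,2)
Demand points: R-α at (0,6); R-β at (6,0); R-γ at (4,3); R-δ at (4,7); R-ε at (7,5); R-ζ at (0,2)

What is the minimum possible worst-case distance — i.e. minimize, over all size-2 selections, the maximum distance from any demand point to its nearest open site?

Open {#1, #4}.
  Farthest demand point is R-β at distance 4 (to #4); all others are ≤ 4.
With {#1, #3} the worst case is 5.
With {#1, #2} the worst case is 6.
No size-2 selection achieves below 4.

4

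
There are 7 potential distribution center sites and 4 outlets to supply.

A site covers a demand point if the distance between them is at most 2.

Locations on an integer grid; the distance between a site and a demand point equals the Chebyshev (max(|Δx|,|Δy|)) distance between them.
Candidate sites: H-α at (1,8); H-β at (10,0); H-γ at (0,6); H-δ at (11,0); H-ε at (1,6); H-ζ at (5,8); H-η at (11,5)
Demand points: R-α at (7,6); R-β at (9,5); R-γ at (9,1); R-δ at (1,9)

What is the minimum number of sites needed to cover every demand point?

4

Coverage sets (demand points within 2 of each site):
  H-α: {R-δ}
  H-β: {R-γ}
  H-γ: {}
  H-δ: {R-γ}
  H-ε: {}
  H-ζ: {R-α}
  H-η: {R-β}
No 3 sites suffice: every size-3 union leaves at least one demand point uncovered.
But {H-α, H-β, H-ζ, H-η} covers everything, so the minimum is 4.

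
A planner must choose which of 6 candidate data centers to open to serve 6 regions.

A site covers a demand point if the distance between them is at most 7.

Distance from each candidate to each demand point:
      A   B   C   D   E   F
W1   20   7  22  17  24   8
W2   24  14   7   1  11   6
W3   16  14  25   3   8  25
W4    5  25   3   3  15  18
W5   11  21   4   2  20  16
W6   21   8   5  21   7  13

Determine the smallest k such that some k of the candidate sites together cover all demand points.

4

Coverage sets (demand points within 7 of each site):
  W1: {B}
  W2: {C, D, F}
  W3: {D}
  W4: {A, C, D}
  W5: {C, D}
  W6: {C, E}
No 3 sites suffice: every size-3 union leaves at least one demand point uncovered.
But {W1, W2, W4, W6} covers everything, so the minimum is 4.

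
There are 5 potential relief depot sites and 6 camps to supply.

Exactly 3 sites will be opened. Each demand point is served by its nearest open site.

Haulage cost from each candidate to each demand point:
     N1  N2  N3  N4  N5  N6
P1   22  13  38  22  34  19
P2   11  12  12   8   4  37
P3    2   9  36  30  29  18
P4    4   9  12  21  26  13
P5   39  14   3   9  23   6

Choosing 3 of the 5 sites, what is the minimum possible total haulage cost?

Open {P2, P3, P5}.
  N1→P3 2, N2→P3 9, N3→P5 3, N4→P2 8, N5→P2 4, N6→P5 6  ⇒ total 32.
Compare {P2, P4, P5}: total 34.
Compare {P1, P2, P5}: total 44.
No size-3 selection does better; minimum is 32.

32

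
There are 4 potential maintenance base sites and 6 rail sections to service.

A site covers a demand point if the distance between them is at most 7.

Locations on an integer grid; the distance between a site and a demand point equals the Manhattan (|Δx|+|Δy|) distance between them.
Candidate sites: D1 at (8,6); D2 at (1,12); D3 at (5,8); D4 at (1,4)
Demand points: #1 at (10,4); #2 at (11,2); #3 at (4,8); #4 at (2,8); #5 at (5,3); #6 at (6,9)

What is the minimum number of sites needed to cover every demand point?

2

Coverage sets (demand points within 7 of each site):
  D1: {#1, #2, #3, #5, #6}
  D2: {#3, #4}
  D3: {#3, #4, #5, #6}
  D4: {#3, #4, #5}
No single site covers all 6 demand points.
But {D1, D2} covers everything, so the minimum is 2.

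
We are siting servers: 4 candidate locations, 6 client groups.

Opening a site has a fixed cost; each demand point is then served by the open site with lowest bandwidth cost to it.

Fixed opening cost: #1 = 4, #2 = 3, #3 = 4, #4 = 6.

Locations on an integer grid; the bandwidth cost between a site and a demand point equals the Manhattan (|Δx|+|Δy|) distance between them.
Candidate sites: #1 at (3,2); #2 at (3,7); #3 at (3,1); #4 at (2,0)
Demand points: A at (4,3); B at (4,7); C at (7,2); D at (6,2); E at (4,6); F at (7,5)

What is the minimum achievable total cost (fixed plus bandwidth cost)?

25

Open {#1, #2}: assign each demand point to its cheapest open site.
  A→#1 2, B→#2 1, C→#1 4, D→#1 3, E→#2 2, F→#2 6
  bandwidth cost 18, fixed 7 → total 25.
Compare {#2, #3}: bandwidth cost 21 + fixed 7 = 28.
Compare {#1, #2, #3}: bandwidth cost 18 + fixed 11 = 29.
Compare {#1}: bandwidth cost 27 + fixed 4 = 31.
All other subsets cost ≥ 28. Minimum total cost: 25.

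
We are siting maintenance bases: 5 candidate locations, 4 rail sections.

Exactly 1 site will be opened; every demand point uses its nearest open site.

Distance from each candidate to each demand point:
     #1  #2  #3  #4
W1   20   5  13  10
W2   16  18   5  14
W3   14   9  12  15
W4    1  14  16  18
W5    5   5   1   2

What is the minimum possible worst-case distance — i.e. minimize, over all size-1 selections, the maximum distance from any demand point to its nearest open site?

Open {W5}.
  Farthest demand point is #1 at distance 5 (to W5); all others are ≤ 5.
With {W3} the worst case is 15.
With {W2} the worst case is 18.
No size-1 selection achieves below 5.

5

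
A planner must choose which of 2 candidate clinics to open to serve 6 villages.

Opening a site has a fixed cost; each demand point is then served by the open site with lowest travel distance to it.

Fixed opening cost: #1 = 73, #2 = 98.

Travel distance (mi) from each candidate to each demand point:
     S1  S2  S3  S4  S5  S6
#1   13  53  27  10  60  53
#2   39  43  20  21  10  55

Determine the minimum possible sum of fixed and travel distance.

286

Open {#2}: assign each demand point to its cheapest open site.
  S1→#2 39, S2→#2 43, S3→#2 20, S4→#2 21, S5→#2 10, S6→#2 55
  travel distance 188, fixed 98 → total 286.
Compare {#1}: travel distance 216 + fixed 73 = 289.
Compare {#1, #2}: travel distance 149 + fixed 171 = 320.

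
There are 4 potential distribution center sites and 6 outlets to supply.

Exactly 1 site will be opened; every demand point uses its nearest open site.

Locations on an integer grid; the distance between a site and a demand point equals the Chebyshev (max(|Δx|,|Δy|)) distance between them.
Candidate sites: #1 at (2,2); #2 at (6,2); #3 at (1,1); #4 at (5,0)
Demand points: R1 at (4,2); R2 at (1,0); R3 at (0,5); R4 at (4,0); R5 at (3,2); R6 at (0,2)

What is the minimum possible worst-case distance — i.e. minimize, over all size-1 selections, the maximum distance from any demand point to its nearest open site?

Open {#1}.
  Farthest demand point is R3 at distance 3 (to #1); all others are ≤ 3.
With {#3} the worst case is 4.
With {#4} the worst case is 5.
No size-1 selection achieves below 3.

3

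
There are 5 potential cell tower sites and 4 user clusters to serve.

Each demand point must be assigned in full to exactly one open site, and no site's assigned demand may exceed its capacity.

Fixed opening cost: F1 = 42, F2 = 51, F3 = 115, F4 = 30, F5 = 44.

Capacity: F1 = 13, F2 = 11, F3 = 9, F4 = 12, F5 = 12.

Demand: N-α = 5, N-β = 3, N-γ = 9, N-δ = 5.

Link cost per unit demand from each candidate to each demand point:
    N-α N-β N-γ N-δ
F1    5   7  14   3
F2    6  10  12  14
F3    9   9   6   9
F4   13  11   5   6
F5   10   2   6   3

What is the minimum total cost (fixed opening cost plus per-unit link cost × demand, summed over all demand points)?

Open {F1, F4}; cheapest assignment that respects the capacities:
  F1 (cap 13, load 13): N-α, N-β, N-δ — cost 5×5 + 3×7 + 5×3 = 61
  F4 (cap 12, load 9): N-γ — cost 9×5 = 45
  Shipping 106, fixed 72 → total 178.
  Any other capacity-feasible assignment to {F1, F4} ships for at least 106.
Compare {F1, F5}: its best feasible assignment gives total 186.
Compare {F1, F4, F5}: its best feasible assignment gives total 207.
Every other set of open sites that can feasibly serve all demand totals ≥ 186 even under its best assignment. Minimum: 178.

178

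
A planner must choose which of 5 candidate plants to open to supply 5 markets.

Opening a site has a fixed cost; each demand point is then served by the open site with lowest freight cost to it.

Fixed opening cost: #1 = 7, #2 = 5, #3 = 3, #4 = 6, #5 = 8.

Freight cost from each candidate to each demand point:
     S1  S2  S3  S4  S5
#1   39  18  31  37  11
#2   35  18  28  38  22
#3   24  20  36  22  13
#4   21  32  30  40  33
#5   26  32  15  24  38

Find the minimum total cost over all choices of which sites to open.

Open {#3, #5}: assign each demand point to its cheapest open site.
  S1→#3 24, S2→#3 20, S3→#5 15, S4→#3 22, S5→#3 13
  freight cost 94, fixed 11 → total 105.
Compare {#1, #3, #5}: freight cost 90 + fixed 18 = 108.
Compare {#2, #3, #5}: freight cost 92 + fixed 16 = 108.
Compare {#3, #4, #5}: freight cost 91 + fixed 17 = 108.
All other subsets cost ≥ 108. Minimum total cost: 105.

105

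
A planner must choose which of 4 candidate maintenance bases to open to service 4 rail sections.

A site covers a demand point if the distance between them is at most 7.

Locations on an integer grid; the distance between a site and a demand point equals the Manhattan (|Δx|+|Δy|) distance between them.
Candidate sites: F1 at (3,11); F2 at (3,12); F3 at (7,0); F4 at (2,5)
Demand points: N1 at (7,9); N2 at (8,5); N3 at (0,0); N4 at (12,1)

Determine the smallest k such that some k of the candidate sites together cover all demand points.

2

Coverage sets (demand points within 7 of each site):
  F1: {N1}
  F2: {N1}
  F3: {N2, N3, N4}
  F4: {N2, N3}
No single site covers all 4 demand points.
But {F1, F3} covers everything, so the minimum is 2.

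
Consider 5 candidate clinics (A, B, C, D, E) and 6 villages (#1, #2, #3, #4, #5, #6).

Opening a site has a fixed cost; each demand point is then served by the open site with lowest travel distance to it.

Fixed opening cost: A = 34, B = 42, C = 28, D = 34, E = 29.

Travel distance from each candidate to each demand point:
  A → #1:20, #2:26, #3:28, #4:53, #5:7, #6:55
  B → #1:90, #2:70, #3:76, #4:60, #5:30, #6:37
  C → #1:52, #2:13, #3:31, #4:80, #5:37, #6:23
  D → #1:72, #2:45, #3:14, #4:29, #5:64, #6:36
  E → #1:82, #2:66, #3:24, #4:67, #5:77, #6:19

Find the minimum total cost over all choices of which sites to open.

200

Open {A, D}: assign each demand point to its cheapest open site.
  #1→A 20, #2→A 26, #3→D 14, #4→D 29, #5→A 7, #6→D 36
  travel distance 132, fixed 68 → total 200.
Compare {A, C, D}: travel distance 106 + fixed 96 = 202.
Compare {A, C}: travel distance 144 + fixed 62 = 206.
Compare {A, E}: travel distance 149 + fixed 63 = 212.
All other subsets cost ≥ 202. Minimum total cost: 200.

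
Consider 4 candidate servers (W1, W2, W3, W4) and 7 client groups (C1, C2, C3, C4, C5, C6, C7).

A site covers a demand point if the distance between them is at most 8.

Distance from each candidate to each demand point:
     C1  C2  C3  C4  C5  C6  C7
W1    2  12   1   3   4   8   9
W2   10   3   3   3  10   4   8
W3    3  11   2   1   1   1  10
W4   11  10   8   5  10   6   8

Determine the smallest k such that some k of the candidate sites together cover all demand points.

2

Coverage sets (demand points within 8 of each site):
  W1: {C1, C3, C4, C5, C6}
  W2: {C2, C3, C4, C6, C7}
  W3: {C1, C3, C4, C5, C6}
  W4: {C3, C4, C6, C7}
No single site covers all 7 demand points.
But {W1, W2} covers everything, so the minimum is 2.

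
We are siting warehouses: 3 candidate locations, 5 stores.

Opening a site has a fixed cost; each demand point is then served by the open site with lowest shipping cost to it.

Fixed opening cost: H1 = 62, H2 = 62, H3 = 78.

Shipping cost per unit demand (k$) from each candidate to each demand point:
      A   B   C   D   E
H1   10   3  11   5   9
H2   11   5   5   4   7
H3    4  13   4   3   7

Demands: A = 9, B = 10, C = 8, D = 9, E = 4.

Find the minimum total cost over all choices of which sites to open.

Open {H1, H3}: assign each demand point to its cheapest open site.
  A→H3 9×4=36, B→H1 10×3=30, C→H3 8×4=32, D→H3 9×3=27, E→H3 4×7=28
  shipping cost 153, fixed 140 → total 293.
Compare {H2, H3}: shipping cost 173 + fixed 140 = 313.
Compare {H2}: shipping cost 253 + fixed 62 = 315.
Compare {H3}: shipping cost 253 + fixed 78 = 331.
All other subsets cost ≥ 313. Minimum total cost: 293.

293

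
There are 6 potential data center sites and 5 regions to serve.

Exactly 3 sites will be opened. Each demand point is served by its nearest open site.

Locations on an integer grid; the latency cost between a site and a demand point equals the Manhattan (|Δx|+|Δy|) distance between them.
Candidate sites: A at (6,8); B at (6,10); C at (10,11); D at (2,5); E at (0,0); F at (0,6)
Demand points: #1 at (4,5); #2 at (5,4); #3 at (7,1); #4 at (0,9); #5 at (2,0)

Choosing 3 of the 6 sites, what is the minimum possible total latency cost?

Open {D, E, F}.
  #1→D 2, #2→D 4, #3→E 8, #4→F 3, #5→E 2  ⇒ total 19.
Compare {A, D, E}: total 22.
Compare {A, D, F}: total 22.
No size-3 selection does better; minimum is 19.

19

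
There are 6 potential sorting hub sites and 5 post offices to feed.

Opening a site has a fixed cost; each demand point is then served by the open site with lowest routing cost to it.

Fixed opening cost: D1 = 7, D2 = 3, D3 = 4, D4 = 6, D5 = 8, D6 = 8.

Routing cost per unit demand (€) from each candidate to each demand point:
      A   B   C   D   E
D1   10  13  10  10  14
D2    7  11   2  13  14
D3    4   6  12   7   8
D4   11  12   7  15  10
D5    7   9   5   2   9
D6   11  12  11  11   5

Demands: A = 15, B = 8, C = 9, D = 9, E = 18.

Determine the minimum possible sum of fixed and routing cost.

257

Open {D2, D3, D5, D6}: assign each demand point to its cheapest open site.
  A→D3 15×4=60, B→D3 8×6=48, C→D2 9×2=18, D→D5 9×2=18, E→D6 18×5=90
  routing cost 234, fixed 23 → total 257.
Compare {D2, D3, D4, D5, D6}: routing cost 234 + fixed 29 = 263.
Compare {D1, D2, D3, D5, D6}: routing cost 234 + fixed 30 = 264.
Compare {D1, D2, D3, D4, D5, D6}: routing cost 234 + fixed 36 = 270.
All other subsets cost ≥ 263. Minimum total cost: 257.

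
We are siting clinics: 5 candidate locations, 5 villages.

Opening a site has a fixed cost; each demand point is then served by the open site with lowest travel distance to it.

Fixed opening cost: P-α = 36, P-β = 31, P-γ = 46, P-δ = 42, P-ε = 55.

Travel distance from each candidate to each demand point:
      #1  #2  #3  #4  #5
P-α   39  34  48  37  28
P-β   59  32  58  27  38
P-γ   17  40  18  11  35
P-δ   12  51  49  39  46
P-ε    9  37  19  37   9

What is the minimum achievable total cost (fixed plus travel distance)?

166

Open {P-ε}: assign each demand point to its cheapest open site.
  #1→P-ε 9, #2→P-ε 37, #3→P-ε 19, #4→P-ε 37, #5→P-ε 9
  travel distance 111, fixed 55 → total 166.
Compare {P-γ}: travel distance 121 + fixed 46 = 167.
Compare {P-β, P-ε}: travel distance 96 + fixed 86 = 182.
Compare {P-γ, P-ε}: travel distance 84 + fixed 101 = 185.
All other subsets cost ≥ 167. Minimum total cost: 166.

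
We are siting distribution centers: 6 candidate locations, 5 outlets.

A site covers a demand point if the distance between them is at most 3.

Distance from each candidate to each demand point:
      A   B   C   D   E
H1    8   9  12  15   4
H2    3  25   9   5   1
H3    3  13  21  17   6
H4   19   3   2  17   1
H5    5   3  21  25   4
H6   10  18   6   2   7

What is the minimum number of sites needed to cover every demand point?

Coverage sets (demand points within 3 of each site):
  H1: {}
  H2: {A, E}
  H3: {A}
  H4: {B, C, E}
  H5: {B}
  H6: {D}
No 2 sites suffice: every size-2 union leaves at least one demand point uncovered.
But {H2, H4, H6} covers everything, so the minimum is 3.

3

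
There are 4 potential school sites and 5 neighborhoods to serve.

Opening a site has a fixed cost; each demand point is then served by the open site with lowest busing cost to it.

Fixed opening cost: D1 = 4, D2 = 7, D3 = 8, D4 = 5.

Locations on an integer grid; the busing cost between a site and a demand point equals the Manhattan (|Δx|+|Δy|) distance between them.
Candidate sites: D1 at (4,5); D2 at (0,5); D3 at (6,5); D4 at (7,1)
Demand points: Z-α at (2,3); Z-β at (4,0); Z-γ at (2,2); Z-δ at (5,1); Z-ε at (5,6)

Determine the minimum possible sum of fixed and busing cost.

Open {D1}: assign each demand point to its cheapest open site.
  Z-α→D1 4, Z-β→D1 5, Z-γ→D1 5, Z-δ→D1 5, Z-ε→D1 2
  busing cost 21, fixed 4 → total 25.
Compare {D1, D4}: busing cost 17 + fixed 9 = 26.
Compare {D4}: busing cost 26 + fixed 5 = 31.
Compare {D1, D2}: busing cost 21 + fixed 11 = 32.
All other subsets cost ≥ 26. Minimum total cost: 25.

25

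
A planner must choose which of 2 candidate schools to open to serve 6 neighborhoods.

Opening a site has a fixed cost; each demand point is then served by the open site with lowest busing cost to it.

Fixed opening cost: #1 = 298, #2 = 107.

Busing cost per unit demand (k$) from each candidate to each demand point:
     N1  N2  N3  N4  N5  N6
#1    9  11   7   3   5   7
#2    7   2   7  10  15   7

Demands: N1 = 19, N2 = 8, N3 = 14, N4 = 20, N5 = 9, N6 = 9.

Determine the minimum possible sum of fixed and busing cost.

752

Open {#2}: assign each demand point to its cheapest open site.
  N1→#2 19×7=133, N2→#2 8×2=16, N3→#2 14×7=98, N4→#2 20×10=200, N5→#2 9×15=135, N6→#2 9×7=63
  busing cost 645, fixed 107 → total 752.
Compare {#1, #2}: busing cost 415 + fixed 405 = 820.
Compare {#1}: busing cost 525 + fixed 298 = 823.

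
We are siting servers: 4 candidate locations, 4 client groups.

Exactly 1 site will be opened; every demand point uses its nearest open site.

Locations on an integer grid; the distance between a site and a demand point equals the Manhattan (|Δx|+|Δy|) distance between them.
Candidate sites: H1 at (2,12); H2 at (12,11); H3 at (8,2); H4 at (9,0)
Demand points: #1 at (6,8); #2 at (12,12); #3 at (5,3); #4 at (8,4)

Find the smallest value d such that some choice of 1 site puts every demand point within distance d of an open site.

14

Open {H1}.
  Farthest demand point is #4 at distance 14 (to H1); all others are ≤ 14.
With {H3} the worst case is 14.
With {H2} the worst case is 15.
No size-1 selection achieves below 14.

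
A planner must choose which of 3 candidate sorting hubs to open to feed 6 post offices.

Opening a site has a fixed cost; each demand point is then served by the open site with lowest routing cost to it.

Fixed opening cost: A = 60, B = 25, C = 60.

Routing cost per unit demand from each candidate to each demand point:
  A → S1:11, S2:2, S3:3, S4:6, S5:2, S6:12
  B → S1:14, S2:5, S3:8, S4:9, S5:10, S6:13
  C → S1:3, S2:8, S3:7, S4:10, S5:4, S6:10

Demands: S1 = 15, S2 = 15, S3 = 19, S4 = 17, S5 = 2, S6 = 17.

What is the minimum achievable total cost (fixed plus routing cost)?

Open {A, C}: assign each demand point to its cheapest open site.
  S1→C 15×3=45, S2→A 15×2=30, S3→A 19×3=57, S4→A 17×6=102, S5→A 2×2=4, S6→C 17×10=170
  routing cost 408, fixed 120 → total 528.
Compare {A, B, C}: routing cost 408 + fixed 145 = 553.
Compare {A}: routing cost 562 + fixed 60 = 622.
Compare {A, B}: routing cost 562 + fixed 85 = 647.
All other subsets cost ≥ 553. Minimum total cost: 528.

528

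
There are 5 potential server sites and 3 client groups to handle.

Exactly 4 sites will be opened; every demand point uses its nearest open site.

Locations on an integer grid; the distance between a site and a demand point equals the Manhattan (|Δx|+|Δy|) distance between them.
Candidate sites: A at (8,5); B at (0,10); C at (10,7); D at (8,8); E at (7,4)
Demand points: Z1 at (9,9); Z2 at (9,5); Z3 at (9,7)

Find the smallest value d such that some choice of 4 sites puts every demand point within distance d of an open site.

2

Open {A, B, C, D}.
  Farthest demand point is Z1 at distance 2 (to D); all others are ≤ 2.
With {A, B, D, E} the worst case is 2.
With {A, C, D, E} the worst case is 2.
No size-4 selection achieves below 2.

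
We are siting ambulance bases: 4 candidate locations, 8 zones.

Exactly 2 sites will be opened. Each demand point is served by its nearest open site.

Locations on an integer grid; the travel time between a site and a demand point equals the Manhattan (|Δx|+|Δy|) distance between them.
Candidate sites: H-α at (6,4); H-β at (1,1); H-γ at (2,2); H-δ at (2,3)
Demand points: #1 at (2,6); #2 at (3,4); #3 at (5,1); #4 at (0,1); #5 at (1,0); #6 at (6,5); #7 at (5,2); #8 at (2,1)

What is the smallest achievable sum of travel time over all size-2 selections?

Open {H-α, H-β}.
  #1→H-α 6, #2→H-α 3, #3→H-α 4, #4→H-β 1, #5→H-β 1, #6→H-α 1, #7→H-α 3, #8→H-β 1  ⇒ total 20.
Compare {H-α, H-γ}: total 22.
Compare {H-β, H-δ}: total 22.
No size-2 selection does better; minimum is 20.

20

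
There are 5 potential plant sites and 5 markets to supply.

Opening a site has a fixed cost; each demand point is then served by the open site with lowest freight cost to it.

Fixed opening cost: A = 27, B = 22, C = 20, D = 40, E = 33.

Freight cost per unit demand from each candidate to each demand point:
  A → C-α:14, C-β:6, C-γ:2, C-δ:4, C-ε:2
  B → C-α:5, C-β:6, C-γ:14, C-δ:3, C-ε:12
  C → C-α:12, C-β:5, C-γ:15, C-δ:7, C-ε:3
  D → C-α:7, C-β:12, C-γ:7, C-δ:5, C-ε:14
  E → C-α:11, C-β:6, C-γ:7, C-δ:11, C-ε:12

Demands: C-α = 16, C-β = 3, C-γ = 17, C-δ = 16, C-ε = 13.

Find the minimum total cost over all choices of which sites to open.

255

Open {A, B}: assign each demand point to its cheapest open site.
  C-α→B 16×5=80, C-β→A 3×6=18, C-γ→A 17×2=34, C-δ→B 16×3=48, C-ε→A 13×2=26
  freight cost 206, fixed 49 → total 255.
Compare {A, B, C}: freight cost 203 + fixed 69 = 272.
Compare {A, B, E}: freight cost 206 + fixed 82 = 288.
Compare {A, B, D}: freight cost 206 + fixed 89 = 295.
All other subsets cost ≥ 272. Minimum total cost: 255.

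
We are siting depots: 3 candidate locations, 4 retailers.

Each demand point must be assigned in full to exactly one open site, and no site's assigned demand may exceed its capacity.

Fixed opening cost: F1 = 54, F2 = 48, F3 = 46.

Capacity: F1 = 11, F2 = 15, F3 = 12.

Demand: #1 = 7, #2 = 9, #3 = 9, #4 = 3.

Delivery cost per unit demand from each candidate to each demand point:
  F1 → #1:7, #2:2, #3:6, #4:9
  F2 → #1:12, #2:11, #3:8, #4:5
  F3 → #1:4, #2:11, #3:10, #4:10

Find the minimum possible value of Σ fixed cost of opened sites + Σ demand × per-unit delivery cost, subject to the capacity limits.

281

Open {F1, F2, F3}; cheapest assignment that respects the capacities:
  F1 (cap 11, load 9): #2 — cost 9×2 = 18
  F2 (cap 15, load 12): #3, #4 — cost 9×8 + 3×5 = 87
  F3 (cap 12, load 7): #1 — cost 7×4 = 28
  Shipping 133, fixed 148 → total 281.
  Any other capacity-feasible assignment to {F1, F2, F3} ships for at least 133.
Total demand is 28 and no other set of sites has combined capacity ≥ 28, so {F1, F2, F3} is the only feasible choice of open sites. Minimum: 281.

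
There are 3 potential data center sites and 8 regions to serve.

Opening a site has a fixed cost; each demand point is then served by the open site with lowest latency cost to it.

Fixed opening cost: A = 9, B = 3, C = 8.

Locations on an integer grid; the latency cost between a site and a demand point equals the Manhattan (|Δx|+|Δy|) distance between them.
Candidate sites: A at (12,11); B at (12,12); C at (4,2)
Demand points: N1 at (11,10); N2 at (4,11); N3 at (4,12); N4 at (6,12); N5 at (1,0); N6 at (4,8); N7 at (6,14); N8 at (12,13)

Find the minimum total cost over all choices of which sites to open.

57

Open {B, C}: assign each demand point to its cheapest open site.
  N1→B 3, N2→B 9, N3→B 8, N4→B 6, N5→C 5, N6→C 6, N7→B 8, N8→B 1
  latency cost 46, fixed 11 → total 57.
Compare {A, B, C}: latency cost 44 + fixed 20 = 64.
Compare {A, C}: latency cost 48 + fixed 17 = 65.
Compare {B}: latency cost 70 + fixed 3 = 73.
All other subsets cost ≥ 64. Minimum total cost: 57.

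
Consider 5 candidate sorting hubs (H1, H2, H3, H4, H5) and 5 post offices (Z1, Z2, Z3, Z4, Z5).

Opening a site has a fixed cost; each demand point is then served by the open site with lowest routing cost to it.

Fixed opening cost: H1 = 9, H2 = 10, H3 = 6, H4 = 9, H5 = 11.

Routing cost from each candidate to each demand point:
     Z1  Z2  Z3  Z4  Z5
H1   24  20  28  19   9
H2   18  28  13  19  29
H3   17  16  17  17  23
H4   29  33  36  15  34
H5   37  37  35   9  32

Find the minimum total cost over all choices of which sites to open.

Open {H1, H3}: assign each demand point to its cheapest open site.
  Z1→H3 17, Z2→H3 16, Z3→H3 17, Z4→H3 17, Z5→H1 9
  routing cost 76, fixed 15 → total 91.
Compare {H1, H3, H5}: routing cost 68 + fixed 26 = 94.
Compare {H3}: routing cost 90 + fixed 6 = 96.
Compare {H1, H2, H3}: routing cost 72 + fixed 25 = 97.
All other subsets cost ≥ 94. Minimum total cost: 91.

91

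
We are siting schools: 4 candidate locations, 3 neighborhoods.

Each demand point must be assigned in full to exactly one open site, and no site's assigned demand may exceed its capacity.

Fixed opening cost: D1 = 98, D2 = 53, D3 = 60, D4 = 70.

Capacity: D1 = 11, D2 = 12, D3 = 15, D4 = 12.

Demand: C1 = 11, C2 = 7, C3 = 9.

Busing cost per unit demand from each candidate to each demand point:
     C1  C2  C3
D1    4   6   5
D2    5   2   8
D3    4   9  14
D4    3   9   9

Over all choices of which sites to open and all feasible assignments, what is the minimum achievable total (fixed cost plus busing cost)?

313

Open {D1, D2, D4}; cheapest assignment that respects the capacities:
  D1 (cap 11, load 9): C3 — cost 9×5 = 45
  D2 (cap 12, load 7): C2 — cost 7×2 = 14
  D4 (cap 12, load 11): C1 — cost 11×3 = 33
  Shipping 92, fixed 221 → total 313.
  Any other capacity-feasible assignment to {D1, D2, D4} ships for at least 92.
Compare {D1, D2, D3}: its best feasible assignment gives total 314.
Compare {D2, D3, D4}: its best feasible assignment gives total 322.
Every other set of open sites that can feasibly serve all demand totals ≥ 314 even under its best assignment. Minimum: 313.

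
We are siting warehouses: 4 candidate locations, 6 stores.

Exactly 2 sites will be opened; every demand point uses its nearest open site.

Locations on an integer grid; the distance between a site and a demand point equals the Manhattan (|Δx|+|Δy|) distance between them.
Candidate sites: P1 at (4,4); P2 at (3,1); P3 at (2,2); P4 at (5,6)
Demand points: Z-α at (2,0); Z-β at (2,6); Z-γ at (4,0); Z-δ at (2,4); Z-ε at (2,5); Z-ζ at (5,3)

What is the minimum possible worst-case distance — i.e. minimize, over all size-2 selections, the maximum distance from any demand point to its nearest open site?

Open {P1, P2}.
  Farthest demand point is Z-β at distance 4 (to P1); all others are ≤ 4.
With {P1, P3} the worst case is 4.
With {P2, P3} the worst case is 4.
No size-2 selection achieves below 4.

4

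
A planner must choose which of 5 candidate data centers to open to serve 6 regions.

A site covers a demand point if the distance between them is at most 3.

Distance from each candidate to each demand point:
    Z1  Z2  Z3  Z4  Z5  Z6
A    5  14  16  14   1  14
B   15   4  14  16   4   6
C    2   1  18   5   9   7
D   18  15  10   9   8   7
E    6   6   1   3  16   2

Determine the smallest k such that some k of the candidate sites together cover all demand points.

3

Coverage sets (demand points within 3 of each site):
  A: {Z5}
  B: {}
  C: {Z1, Z2}
  D: {}
  E: {Z3, Z4, Z6}
No 2 sites suffice: every size-2 union leaves at least one demand point uncovered.
But {A, C, E} covers everything, so the minimum is 3.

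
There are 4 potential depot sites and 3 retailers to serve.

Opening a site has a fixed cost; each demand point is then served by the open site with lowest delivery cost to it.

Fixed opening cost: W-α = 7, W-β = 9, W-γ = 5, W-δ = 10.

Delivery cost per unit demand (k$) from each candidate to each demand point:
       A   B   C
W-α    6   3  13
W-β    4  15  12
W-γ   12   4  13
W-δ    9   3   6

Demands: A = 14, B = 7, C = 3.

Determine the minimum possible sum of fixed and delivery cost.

Open {W-β, W-δ}: assign each demand point to its cheapest open site.
  A→W-β 14×4=56, B→W-δ 7×3=21, C→W-δ 3×6=18
  delivery cost 95, fixed 19 → total 114.
Compare {W-β, W-γ, W-δ}: delivery cost 95 + fixed 24 = 119.
Compare {W-α, W-β, W-δ}: delivery cost 95 + fixed 26 = 121.
Compare {W-α, W-β, W-γ, W-δ}: delivery cost 95 + fixed 31 = 126.
All other subsets cost ≥ 119. Minimum total cost: 114.

114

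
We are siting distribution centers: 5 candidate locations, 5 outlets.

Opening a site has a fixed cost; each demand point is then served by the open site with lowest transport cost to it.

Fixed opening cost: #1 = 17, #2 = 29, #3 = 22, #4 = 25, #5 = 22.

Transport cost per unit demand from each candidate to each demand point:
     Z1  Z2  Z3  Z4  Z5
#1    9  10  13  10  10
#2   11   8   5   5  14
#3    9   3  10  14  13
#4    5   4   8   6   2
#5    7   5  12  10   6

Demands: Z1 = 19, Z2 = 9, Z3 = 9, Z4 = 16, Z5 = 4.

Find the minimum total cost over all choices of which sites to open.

Open {#2, #4}: assign each demand point to its cheapest open site.
  Z1→#4 19×5=95, Z2→#4 9×4=36, Z3→#2 9×5=45, Z4→#2 16×5=80, Z5→#4 4×2=8
  transport cost 264, fixed 54 → total 318.
Compare {#2, #3, #4}: transport cost 255 + fixed 76 = 331.
Compare {#4}: transport cost 307 + fixed 25 = 332.
Compare {#1, #2, #4}: transport cost 264 + fixed 71 = 335.
All other subsets cost ≥ 331. Minimum total cost: 318.

318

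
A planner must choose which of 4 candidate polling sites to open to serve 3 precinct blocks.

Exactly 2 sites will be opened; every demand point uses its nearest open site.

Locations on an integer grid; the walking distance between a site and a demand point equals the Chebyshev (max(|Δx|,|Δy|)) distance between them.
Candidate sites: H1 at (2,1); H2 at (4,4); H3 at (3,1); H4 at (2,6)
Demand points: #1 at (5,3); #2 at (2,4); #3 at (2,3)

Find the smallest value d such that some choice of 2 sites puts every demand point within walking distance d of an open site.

Open {H1, H2}.
  Farthest demand point is #2 at walking distance 2 (to H2); all others are ≤ 2.
With {H2, H3} the worst case is 2.
With {H2, H4} the worst case is 2.
No size-2 selection achieves below 2.

2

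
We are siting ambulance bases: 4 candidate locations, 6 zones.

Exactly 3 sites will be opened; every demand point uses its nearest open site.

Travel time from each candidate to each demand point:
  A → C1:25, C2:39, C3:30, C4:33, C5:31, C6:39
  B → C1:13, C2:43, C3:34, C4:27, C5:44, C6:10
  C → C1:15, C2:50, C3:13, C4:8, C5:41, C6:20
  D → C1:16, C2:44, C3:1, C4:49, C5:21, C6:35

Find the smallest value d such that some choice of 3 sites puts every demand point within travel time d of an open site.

39

Open {A, B, C}.
  Farthest demand point is C2 at travel time 39 (to A); all others are ≤ 39.
With {A, B, D} the worst case is 39.
With {A, C, D} the worst case is 39.
No size-3 selection achieves below 39.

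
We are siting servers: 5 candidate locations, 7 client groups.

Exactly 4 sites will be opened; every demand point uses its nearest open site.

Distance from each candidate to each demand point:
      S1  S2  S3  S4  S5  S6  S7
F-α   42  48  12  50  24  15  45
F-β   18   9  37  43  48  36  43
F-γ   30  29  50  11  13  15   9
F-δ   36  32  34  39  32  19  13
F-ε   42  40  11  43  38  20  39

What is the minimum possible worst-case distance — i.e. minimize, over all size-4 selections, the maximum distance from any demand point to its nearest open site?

Open {F-α, F-β, F-γ, F-δ}.
  Farthest demand point is S1 at distance 18 (to F-β); all others are ≤ 18.
With {F-α, F-β, F-γ, F-ε} the worst case is 18.
With {F-β, F-γ, F-δ, F-ε} the worst case is 18.
No size-4 selection achieves below 18.

18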